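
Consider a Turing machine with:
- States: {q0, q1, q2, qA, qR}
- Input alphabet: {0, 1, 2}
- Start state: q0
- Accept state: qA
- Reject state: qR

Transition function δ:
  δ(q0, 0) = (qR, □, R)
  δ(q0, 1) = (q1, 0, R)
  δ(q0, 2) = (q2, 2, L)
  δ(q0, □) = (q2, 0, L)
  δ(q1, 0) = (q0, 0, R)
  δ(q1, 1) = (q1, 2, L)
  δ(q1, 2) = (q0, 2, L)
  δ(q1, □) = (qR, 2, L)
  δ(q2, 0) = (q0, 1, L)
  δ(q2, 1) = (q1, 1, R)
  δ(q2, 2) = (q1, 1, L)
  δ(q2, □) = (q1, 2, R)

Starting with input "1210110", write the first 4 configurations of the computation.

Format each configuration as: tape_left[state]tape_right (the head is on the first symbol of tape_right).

Transitions applied:
Step 1: δ(q0, 1) = (q1, 0, R)
Step 2: δ(q1, 2) = (q0, 2, L)
Step 3: δ(q0, 0) = (qR, □, R)

The first 4 configurations are:
[q0]1210110 ⊢ 0[q1]210110 ⊢ [q0]0210110 ⊢ □[qR]210110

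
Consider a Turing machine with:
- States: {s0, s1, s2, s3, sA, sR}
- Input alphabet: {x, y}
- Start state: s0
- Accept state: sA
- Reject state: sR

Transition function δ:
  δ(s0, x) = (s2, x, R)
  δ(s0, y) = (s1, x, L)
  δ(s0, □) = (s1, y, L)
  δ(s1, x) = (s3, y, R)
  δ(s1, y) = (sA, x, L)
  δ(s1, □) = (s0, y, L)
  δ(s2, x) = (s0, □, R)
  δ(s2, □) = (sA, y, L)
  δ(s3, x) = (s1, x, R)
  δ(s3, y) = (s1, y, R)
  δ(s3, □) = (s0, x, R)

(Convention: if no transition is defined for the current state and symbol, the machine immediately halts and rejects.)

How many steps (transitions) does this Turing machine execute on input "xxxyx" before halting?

Execution trace:
Initial: [s0]xxxyx
Step 1: δ(s0, x) = (s2, x, R) → x[s2]xxyx
Step 2: δ(s2, x) = (s0, □, R) → x□[s0]xyx
Step 3: δ(s0, x) = (s2, x, R) → x□x[s2]yx

No transition is defined for δ(s2, y). By convention the machine halts and rejects.

The machine executed 3 steps before halting.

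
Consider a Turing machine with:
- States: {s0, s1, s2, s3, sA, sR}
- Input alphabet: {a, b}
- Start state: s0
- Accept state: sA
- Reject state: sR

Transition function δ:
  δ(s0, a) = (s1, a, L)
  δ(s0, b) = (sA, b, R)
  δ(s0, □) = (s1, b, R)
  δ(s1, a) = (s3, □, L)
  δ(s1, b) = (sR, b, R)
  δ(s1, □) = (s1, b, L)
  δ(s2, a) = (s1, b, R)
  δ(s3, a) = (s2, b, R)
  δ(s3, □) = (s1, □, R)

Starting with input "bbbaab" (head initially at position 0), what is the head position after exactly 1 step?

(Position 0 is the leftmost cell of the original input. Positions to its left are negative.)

Execution trace (head position shown):
Step 0: [s0]bbbaab  (head at position 0)
Step 1: move right → b[sA]bbaab  (head at position 1)

After 1 step, the head is at position 1.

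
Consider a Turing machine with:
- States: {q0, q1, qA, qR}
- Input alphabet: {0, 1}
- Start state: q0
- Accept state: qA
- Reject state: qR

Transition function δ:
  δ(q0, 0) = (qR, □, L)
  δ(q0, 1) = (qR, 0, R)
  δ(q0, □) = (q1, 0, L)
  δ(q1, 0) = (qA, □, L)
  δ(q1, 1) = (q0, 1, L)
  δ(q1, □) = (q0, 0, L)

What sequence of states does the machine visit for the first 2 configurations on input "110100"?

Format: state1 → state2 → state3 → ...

Execution trace:
Initial: [q0]110100
Step 1: δ(q0, 1) = (qR, 0, R) → 0[qR]10100

The machine reaches the reject state qR and halts.

State sequence: q0 → qR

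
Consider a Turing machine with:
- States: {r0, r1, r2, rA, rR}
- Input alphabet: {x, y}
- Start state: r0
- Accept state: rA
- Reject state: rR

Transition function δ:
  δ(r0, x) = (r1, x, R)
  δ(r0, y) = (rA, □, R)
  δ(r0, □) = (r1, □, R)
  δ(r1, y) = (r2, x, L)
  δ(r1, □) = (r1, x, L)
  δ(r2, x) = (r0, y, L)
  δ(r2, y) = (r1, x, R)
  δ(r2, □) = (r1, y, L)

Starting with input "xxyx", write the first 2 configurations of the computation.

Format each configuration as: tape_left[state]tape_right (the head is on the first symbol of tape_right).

Transitions applied:
Step 1: δ(r0, x) = (r1, x, R)

The first 2 configurations are:
[r0]xxyx ⊢ x[r1]xyx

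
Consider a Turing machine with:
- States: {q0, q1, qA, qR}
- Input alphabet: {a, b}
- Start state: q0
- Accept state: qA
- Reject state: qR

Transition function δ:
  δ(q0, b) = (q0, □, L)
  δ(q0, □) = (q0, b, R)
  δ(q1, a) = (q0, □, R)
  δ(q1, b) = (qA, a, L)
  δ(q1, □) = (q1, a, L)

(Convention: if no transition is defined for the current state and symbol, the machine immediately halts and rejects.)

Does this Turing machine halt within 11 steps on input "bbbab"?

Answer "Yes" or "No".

Execution trace:
Initial: [q0]bbbab
Step 1: δ(q0, b) = (q0, □, L) → [q0]□□bbab
Step 2: δ(q0, □) = (q0, b, R) → b[q0]□bbab
Step 3: δ(q0, □) = (q0, b, R) → bb[q0]bbab
Step 4: δ(q0, b) = (q0, □, L) → b[q0]b□bab
Step 5: δ(q0, b) = (q0, □, L) → [q0]b□□bab
Step 6: δ(q0, b) = (q0, □, L) → [q0]□□□□bab
Step 7: δ(q0, □) = (q0, b, R) → b[q0]□□□bab
Step 8: δ(q0, □) = (q0, b, R) → bb[q0]□□bab
Step 9: δ(q0, □) = (q0, b, R) → bbb[q0]□bab
Step 10: δ(q0, □) = (q0, b, R) → bbbb[q0]bab
Step 11: δ(q0, b) = (q0, □, L) → bbb[q0]b□ab

The machine has not reached a halting state after 11 steps.
The machine did not halt within the 11-step bound.

Answer: No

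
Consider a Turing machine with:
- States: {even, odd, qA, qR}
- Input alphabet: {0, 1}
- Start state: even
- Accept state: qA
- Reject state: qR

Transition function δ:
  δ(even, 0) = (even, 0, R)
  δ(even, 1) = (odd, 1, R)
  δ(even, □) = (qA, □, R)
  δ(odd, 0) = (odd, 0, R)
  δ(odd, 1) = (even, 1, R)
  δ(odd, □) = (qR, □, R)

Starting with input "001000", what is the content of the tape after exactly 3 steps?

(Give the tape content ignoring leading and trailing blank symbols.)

Execution trace:
Initial: [even]001000
Step 1: δ(even, 0) = (even, 0, R) → 0[even]01000
Step 2: δ(even, 0) = (even, 0, R) → 00[even]1000
Step 3: δ(even, 1) = (odd, 1, R) → 001[odd]000

After 3 steps, the tape (ignoring leading/trailing blanks) is: 001000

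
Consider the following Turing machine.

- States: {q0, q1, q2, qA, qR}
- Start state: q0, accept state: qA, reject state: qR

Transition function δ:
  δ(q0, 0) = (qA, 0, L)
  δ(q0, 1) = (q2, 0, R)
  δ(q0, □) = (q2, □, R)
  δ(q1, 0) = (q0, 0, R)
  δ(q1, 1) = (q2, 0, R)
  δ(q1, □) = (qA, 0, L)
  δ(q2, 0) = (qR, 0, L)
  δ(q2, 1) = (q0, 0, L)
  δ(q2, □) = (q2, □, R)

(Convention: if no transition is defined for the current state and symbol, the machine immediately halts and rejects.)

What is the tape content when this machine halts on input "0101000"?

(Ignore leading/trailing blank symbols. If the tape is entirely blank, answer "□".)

Execution trace:
Initial: [q0]0101000
Step 1: δ(q0, 0) = (qA, 0, L) → [qA]□0101000

The machine reaches the accept state qA and halts.

Final tape (ignoring leading/trailing blanks): 0101000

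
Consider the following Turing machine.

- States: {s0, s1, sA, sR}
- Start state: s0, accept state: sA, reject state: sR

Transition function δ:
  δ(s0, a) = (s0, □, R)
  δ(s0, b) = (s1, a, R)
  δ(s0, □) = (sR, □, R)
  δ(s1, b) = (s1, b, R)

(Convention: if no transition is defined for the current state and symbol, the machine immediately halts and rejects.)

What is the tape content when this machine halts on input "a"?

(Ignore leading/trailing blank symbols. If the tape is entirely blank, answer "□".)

Execution trace:
Initial: [s0]a
Step 1: δ(s0, a) = (s0, □, R) → □[s0]□
Step 2: δ(s0, □) = (sR, □, R) → □□[sR]□

The machine reaches the reject state sR and halts.

Final tape (ignoring leading/trailing blanks): □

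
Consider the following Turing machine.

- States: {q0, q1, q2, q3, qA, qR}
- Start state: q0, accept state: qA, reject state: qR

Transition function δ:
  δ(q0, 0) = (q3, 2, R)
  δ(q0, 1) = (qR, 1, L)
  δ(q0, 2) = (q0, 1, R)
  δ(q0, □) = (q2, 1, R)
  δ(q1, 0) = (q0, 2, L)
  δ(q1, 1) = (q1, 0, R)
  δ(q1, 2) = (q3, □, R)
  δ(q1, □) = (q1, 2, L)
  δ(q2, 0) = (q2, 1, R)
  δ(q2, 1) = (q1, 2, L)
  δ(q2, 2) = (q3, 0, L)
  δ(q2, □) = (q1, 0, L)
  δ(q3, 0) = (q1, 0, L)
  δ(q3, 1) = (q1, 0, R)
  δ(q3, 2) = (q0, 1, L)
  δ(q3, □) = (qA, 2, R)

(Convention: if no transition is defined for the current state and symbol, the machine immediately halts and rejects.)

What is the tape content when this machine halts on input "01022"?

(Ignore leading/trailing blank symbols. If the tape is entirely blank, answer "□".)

Execution trace:
Initial: [q0]01022
Step 1: δ(q0, 0) = (q3, 2, R) → 2[q3]1022
Step 2: δ(q3, 1) = (q1, 0, R) → 20[q1]022
Step 3: δ(q1, 0) = (q0, 2, L) → 2[q0]0222
Step 4: δ(q0, 0) = (q3, 2, R) → 22[q3]222
Step 5: δ(q3, 2) = (q0, 1, L) → 2[q0]2122
Step 6: δ(q0, 2) = (q0, 1, R) → 21[q0]122
Step 7: δ(q0, 1) = (qR, 1, L) → 2[qR]1122

The machine reaches the reject state qR and halts.

Final tape (ignoring leading/trailing blanks): 21122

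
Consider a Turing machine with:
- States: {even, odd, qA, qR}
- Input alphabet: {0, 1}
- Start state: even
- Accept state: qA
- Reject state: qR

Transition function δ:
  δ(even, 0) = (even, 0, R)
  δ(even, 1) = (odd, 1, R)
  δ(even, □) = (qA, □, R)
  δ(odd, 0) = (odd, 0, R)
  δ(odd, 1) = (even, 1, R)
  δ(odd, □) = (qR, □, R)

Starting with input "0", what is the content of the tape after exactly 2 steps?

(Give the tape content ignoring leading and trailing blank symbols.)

Execution trace:
Initial: [even]0
Step 1: δ(even, 0) = (even, 0, R) → 0[even]□
Step 2: δ(even, □) = (qA, □, R) → 0□[qA]□

The machine reaches the accept state qA and halts.

After 2 steps, the tape (ignoring leading/trailing blanks) is: 0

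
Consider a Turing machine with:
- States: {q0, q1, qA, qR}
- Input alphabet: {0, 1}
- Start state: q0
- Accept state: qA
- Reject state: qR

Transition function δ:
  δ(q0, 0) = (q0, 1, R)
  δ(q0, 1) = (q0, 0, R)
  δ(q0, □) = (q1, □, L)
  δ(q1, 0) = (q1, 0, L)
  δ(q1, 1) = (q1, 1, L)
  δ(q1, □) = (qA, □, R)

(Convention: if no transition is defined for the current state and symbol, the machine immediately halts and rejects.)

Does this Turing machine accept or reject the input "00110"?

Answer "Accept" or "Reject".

Execution trace:
Initial: [q0]00110
Step 1: δ(q0, 0) = (q0, 1, R) → 1[q0]0110
Step 2: δ(q0, 0) = (q0, 1, R) → 11[q0]110
Step 3: δ(q0, 1) = (q0, 0, R) → 110[q0]10
Step 4: δ(q0, 1) = (q0, 0, R) → 1100[q0]0
Step 5: δ(q0, 0) = (q0, 1, R) → 11001[q0]□
Step 6: δ(q0, □) = (q1, □, L) → 1100[q1]1□
Step 7: δ(q1, 1) = (q1, 1, L) → 110[q1]01□
Step 8: δ(q1, 0) = (q1, 0, L) → 11[q1]001□
Step 9: δ(q1, 0) = (q1, 0, L) → 1[q1]1001□
Step 10: δ(q1, 1) = (q1, 1, L) → [q1]11001□
Step 11: δ(q1, 1) = (q1, 1, L) → [q1]□11001□
Step 12: δ(q1, □) = (qA, □, R) → □[qA]11001□

The machine reaches the accept state qA and halts.

Answer: Accept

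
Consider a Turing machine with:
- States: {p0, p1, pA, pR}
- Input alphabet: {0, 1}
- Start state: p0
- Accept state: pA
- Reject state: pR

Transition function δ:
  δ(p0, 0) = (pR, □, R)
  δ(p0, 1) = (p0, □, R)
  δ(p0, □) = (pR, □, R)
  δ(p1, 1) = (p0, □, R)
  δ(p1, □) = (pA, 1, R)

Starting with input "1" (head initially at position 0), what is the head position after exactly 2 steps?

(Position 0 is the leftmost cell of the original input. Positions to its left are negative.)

Execution trace (head position shown):
Step 0: [p0]1  (head at position 0)
Step 1: move right → □[p0]□  (head at position 1)
Step 2: move right → □□[pR]□  (head at position 2)

After 2 steps, the head is at position 2.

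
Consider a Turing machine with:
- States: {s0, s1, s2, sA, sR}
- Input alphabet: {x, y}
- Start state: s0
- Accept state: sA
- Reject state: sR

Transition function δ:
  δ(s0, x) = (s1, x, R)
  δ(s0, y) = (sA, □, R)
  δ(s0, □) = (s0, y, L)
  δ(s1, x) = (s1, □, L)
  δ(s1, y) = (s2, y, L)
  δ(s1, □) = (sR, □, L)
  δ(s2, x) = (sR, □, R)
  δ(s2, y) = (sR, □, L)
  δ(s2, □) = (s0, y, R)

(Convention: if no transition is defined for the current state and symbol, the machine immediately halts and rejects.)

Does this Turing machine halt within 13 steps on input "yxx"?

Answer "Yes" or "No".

Execution trace:
Initial: [s0]yxx
Step 1: δ(s0, y) = (sA, □, R) → □[sA]xx

The machine reaches the accept state sA and halts.
The machine halted after 1 step (within the 13-step bound).

Answer: Yes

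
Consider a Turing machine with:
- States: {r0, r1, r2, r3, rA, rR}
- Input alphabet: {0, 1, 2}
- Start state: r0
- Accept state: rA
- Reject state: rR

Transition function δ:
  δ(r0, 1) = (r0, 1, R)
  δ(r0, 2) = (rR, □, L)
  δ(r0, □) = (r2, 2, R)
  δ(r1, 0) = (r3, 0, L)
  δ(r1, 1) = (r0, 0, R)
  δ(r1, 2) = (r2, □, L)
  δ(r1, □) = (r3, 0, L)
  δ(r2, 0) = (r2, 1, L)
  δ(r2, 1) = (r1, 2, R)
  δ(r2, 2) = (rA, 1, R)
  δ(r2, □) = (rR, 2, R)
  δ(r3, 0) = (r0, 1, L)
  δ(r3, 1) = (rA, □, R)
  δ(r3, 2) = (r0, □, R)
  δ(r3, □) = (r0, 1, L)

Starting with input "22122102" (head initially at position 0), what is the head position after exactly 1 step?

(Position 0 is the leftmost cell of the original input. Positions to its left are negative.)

Execution trace (head position shown):
Step 0: [r0]22122102  (head at position 0)
Step 1: move left → [rR]□□2122102  (head at position -1)

After 1 step, the head is at position -1.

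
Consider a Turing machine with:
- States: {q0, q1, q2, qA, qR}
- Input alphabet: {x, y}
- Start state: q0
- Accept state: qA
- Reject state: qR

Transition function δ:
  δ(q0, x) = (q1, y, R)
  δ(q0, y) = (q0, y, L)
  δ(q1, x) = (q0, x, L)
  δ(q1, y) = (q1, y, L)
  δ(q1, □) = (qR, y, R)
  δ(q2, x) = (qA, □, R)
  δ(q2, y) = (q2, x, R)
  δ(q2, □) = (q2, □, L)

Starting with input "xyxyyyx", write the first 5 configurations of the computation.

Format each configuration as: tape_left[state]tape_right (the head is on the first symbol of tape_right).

Transitions applied:
Step 1: δ(q0, x) = (q1, y, R)
Step 2: δ(q1, y) = (q1, y, L)
Step 3: δ(q1, y) = (q1, y, L)
Step 4: δ(q1, □) = (qR, y, R)

The first 5 configurations are:
[q0]xyxyyyx ⊢ y[q1]yxyyyx ⊢ [q1]yyxyyyx ⊢ [q1]□yyxyyyx ⊢ y[qR]yyxyyyx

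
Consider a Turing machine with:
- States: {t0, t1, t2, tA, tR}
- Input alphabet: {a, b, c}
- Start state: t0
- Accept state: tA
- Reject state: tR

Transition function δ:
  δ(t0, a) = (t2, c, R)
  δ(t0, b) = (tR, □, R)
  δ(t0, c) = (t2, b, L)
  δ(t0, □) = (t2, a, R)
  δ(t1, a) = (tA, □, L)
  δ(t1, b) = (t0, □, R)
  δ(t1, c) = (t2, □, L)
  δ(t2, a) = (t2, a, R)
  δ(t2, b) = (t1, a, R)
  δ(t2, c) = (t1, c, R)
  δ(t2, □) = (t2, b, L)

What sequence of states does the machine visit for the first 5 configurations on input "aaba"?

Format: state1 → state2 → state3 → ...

Execution trace:
Initial: [t0]aaba
Step 1: δ(t0, a) = (t2, c, R) → c[t2]aba
Step 2: δ(t2, a) = (t2, a, R) → ca[t2]ba
Step 3: δ(t2, b) = (t1, a, R) → caa[t1]a
Step 4: δ(t1, a) = (tA, □, L) → ca[tA]a□

The machine reaches the accept state tA and halts.

State sequence: t0 → t2 → t2 → t1 → tA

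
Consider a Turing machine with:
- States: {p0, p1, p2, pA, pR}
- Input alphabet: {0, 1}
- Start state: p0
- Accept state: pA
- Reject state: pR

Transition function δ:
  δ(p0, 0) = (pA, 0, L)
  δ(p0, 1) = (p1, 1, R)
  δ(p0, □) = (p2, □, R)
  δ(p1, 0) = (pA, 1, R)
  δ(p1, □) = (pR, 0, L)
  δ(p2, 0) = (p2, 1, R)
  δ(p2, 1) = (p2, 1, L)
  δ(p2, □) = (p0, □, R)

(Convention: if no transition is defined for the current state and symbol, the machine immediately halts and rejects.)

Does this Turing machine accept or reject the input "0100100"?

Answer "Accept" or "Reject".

Execution trace:
Initial: [p0]0100100
Step 1: δ(p0, 0) = (pA, 0, L) → [pA]□0100100

The machine reaches the accept state pA and halts.

Answer: Accept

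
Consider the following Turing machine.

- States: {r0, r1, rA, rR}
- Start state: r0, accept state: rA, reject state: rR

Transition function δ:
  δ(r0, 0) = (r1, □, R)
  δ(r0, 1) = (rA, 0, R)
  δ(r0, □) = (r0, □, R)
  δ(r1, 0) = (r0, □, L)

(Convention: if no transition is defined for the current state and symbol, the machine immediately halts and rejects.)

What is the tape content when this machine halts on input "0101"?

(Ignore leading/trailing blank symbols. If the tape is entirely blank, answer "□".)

Execution trace:
Initial: [r0]0101
Step 1: δ(r0, 0) = (r1, □, R) → □[r1]101

No transition is defined for δ(r1, 1). By convention the machine halts and rejects.

Final tape (ignoring leading/trailing blanks): 101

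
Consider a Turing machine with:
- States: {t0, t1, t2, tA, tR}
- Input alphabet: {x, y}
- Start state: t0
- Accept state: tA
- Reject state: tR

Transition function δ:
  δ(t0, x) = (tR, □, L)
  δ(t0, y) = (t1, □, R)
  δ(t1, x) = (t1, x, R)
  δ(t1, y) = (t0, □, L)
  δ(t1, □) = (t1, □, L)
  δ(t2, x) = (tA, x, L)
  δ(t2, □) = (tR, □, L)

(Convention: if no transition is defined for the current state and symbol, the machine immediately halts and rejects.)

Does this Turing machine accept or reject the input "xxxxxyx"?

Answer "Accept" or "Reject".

Execution trace:
Initial: [t0]xxxxxyx
Step 1: δ(t0, x) = (tR, □, L) → [tR]□□xxxxyx

The machine reaches the reject state tR and halts.

Answer: Reject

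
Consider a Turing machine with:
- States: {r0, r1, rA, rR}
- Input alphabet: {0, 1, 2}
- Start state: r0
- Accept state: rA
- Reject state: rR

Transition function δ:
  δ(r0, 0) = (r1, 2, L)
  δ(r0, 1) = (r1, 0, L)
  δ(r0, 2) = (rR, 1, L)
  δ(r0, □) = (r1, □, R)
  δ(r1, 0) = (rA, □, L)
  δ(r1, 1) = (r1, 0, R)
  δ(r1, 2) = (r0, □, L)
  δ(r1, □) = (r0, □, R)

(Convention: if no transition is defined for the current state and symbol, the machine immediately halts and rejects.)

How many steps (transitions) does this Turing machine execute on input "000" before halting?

Execution trace:
Initial: [r0]000
Step 1: δ(r0, 0) = (r1, 2, L) → [r1]□200
Step 2: δ(r1, □) = (r0, □, R) → □[r0]200
Step 3: δ(r0, 2) = (rR, 1, L) → [rR]□100

The machine reaches the reject state rR and halts.

The machine executed 3 steps before halting.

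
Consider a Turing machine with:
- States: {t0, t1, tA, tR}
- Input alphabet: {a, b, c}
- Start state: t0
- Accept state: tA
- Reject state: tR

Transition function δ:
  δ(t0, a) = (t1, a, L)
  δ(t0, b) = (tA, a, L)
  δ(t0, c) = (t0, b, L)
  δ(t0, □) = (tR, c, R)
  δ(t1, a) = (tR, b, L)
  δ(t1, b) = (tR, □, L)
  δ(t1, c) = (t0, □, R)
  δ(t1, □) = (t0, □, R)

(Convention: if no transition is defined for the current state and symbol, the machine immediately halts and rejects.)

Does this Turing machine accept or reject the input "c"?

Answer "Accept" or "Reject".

Execution trace:
Initial: [t0]c
Step 1: δ(t0, c) = (t0, b, L) → [t0]□b
Step 2: δ(t0, □) = (tR, c, R) → c[tR]b

The machine reaches the reject state tR and halts.

Answer: Reject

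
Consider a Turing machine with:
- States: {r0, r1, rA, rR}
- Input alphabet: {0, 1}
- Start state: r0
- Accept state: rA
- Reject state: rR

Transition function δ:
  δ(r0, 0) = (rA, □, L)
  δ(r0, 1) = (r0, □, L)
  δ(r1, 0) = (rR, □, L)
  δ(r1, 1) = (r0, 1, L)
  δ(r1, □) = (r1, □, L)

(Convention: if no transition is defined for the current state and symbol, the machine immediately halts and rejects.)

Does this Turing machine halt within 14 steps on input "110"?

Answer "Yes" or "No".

Execution trace:
Initial: [r0]110
Step 1: δ(r0, 1) = (r0, □, L) → [r0]□□10

No transition is defined for δ(r0, □). By convention the machine halts and rejects.
The machine halted after 1 step (within the 14-step bound).

Answer: Yes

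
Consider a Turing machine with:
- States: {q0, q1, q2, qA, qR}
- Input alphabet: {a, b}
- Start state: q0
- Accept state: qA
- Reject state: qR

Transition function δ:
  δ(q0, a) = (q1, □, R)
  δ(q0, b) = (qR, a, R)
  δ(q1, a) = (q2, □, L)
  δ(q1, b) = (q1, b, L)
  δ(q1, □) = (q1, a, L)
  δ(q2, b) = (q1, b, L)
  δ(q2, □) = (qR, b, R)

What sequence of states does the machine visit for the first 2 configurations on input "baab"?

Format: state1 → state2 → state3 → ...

Execution trace:
Initial: [q0]baab
Step 1: δ(q0, b) = (qR, a, R) → a[qR]aab

The machine reaches the reject state qR and halts.

State sequence: q0 → qR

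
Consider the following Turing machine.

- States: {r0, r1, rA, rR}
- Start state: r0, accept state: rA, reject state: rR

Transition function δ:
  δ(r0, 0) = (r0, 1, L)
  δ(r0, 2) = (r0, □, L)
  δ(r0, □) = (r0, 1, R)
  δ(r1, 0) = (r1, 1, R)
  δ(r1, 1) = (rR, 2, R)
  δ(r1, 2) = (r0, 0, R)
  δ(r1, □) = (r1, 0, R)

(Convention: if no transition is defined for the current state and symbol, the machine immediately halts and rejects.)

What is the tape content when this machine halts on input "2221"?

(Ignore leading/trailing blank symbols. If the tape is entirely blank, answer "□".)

Execution trace:
Initial: [r0]2221
Step 1: δ(r0, 2) = (r0, □, L) → [r0]□□221
Step 2: δ(r0, □) = (r0, 1, R) → 1[r0]□221
Step 3: δ(r0, □) = (r0, 1, R) → 11[r0]221
Step 4: δ(r0, 2) = (r0, □, L) → 1[r0]1□21

No transition is defined for δ(r0, 1). By convention the machine halts and rejects.

Final tape (ignoring leading/trailing blanks): 11□21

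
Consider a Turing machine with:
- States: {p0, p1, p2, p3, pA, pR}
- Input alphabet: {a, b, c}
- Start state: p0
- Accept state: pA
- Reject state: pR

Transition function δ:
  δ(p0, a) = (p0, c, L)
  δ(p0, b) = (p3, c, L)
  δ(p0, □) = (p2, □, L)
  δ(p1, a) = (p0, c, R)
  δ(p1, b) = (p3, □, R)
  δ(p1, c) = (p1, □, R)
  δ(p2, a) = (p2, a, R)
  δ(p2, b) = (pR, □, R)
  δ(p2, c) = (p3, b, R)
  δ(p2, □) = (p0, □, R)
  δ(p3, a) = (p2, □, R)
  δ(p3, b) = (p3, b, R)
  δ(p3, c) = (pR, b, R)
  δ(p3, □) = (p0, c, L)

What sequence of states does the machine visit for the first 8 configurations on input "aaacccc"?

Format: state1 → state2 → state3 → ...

Execution trace:
Initial: [p0]aaacccc
Step 1: δ(p0, a) = (p0, c, L) → [p0]□caacccc
Step 2: δ(p0, □) = (p2, □, L) → [p2]□□caacccc
Step 3: δ(p2, □) = (p0, □, R) → □[p0]□caacccc
Step 4: δ(p0, □) = (p2, □, L) → [p2]□□caacccc
Step 5: δ(p2, □) = (p0, □, R) → □[p0]□caacccc
Step 6: δ(p0, □) = (p2, □, L) → [p2]□□caacccc
Step 7: δ(p2, □) = (p0, □, R) → □[p0]□caacccc

State sequence: p0 → p0 → p2 → p0 → p2 → p0 → p2 → p0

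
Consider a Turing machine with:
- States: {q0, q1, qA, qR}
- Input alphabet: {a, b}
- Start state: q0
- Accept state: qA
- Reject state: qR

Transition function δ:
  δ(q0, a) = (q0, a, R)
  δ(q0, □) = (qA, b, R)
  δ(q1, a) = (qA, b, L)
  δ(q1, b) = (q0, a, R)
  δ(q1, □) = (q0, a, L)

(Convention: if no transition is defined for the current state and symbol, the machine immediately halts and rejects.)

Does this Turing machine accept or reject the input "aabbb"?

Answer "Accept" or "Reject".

Execution trace:
Initial: [q0]aabbb
Step 1: δ(q0, a) = (q0, a, R) → a[q0]abbb
Step 2: δ(q0, a) = (q0, a, R) → aa[q0]bbb

No transition is defined for δ(q0, b). By convention the machine halts and rejects.

Answer: Reject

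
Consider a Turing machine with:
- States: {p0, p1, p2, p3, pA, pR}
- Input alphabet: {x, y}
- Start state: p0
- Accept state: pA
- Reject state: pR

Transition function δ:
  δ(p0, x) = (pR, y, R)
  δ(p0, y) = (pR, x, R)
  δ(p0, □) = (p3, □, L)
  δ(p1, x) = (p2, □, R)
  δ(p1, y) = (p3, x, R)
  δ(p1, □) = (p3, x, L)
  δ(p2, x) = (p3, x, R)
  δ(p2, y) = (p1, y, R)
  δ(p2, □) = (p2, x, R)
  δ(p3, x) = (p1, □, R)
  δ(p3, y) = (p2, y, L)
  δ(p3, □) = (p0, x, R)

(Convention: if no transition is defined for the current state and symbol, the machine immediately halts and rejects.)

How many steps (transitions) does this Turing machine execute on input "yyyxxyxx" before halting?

Execution trace:
Initial: [p0]yyyxxyxx
Step 1: δ(p0, y) = (pR, x, R) → x[pR]yyxxyxx

The machine reaches the reject state pR and halts.

The machine executed 1 step before halting.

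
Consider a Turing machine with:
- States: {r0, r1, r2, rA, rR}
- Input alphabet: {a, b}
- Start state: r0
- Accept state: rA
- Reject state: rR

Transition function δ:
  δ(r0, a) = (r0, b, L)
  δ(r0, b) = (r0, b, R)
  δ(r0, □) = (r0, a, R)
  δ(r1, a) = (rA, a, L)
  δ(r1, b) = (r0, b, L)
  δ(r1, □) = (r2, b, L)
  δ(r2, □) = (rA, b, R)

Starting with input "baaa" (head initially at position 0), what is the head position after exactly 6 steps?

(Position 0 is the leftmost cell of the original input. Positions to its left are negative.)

Execution trace (head position shown):
Step 0: [r0]baaa  (head at position 0)
Step 1: move right → b[r0]aaa  (head at position 1)
Step 2: move left → [r0]bbaa  (head at position 0)
Step 3: move right → b[r0]baa  (head at position 1)
Step 4: move right → bb[r0]aa  (head at position 2)
Step 5: move left → b[r0]bba  (head at position 1)
Step 6: move right → bb[r0]ba  (head at position 2)

After 6 steps, the head is at position 2.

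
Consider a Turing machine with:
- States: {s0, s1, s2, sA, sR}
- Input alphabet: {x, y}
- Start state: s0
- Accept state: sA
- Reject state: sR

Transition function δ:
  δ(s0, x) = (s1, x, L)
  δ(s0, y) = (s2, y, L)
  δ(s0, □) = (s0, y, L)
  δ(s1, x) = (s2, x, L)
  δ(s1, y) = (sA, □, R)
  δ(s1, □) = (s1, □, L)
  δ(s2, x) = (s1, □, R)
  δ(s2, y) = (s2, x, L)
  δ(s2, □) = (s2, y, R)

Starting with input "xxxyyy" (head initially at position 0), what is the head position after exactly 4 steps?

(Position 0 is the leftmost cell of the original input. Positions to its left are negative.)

Execution trace (head position shown):
Step 0: [s0]xxxyyy  (head at position 0)
Step 1: move left → [s1]□xxxyyy  (head at position -1)
Step 2: move left → [s1]□□xxxyyy  (head at position -2)
Step 3: move left → [s1]□□□xxxyyy  (head at position -3)
Step 4: move left → [s1]□□□□xxxyyy  (head at position -4)

After 4 steps, the head is at position -4.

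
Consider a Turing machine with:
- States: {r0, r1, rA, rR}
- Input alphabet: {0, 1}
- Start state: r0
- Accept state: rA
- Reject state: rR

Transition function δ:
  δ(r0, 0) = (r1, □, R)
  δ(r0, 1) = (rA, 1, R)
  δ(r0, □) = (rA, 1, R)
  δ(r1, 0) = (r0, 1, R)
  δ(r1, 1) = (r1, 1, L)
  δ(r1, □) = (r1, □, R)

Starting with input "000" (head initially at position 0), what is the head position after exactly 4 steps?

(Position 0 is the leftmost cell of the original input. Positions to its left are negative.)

Execution trace (head position shown):
Step 0: [r0]000  (head at position 0)
Step 1: move right → □[r1]00  (head at position 1)
Step 2: move right → □1[r0]0  (head at position 2)
Step 3: move right → □1□[r1]□  (head at position 3)
Step 4: move right → □1□□[r1]□  (head at position 4)

After 4 steps, the head is at position 4.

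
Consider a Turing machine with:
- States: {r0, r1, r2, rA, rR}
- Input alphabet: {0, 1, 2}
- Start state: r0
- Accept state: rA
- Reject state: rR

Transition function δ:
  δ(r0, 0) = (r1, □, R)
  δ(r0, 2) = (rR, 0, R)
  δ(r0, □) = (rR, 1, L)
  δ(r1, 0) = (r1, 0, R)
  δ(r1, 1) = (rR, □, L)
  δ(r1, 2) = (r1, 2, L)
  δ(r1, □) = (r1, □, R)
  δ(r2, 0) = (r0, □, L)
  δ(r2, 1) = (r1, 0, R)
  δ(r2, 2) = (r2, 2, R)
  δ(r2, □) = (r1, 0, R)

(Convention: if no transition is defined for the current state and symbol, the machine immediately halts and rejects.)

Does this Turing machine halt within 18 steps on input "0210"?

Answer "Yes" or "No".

Execution trace:
Initial: [r0]0210
Step 1: δ(r0, 0) = (r1, □, R) → □[r1]210
Step 2: δ(r1, 2) = (r1, 2, L) → [r1]□210
Step 3: δ(r1, □) = (r1, □, R) → □[r1]210
Step 4: δ(r1, 2) = (r1, 2, L) → [r1]□210
Step 5: δ(r1, □) = (r1, □, R) → □[r1]210
Step 6: δ(r1, 2) = (r1, 2, L) → [r1]□210
Step 7: δ(r1, □) = (r1, □, R) → □[r1]210
Step 8: δ(r1, 2) = (r1, 2, L) → [r1]□210
Step 9: δ(r1, □) = (r1, □, R) → □[r1]210
Step 10: δ(r1, 2) = (r1, 2, L) → [r1]□210
Step 11: δ(r1, □) = (r1, □, R) → □[r1]210
Step 12: δ(r1, 2) = (r1, 2, L) → [r1]□210
Step 13: δ(r1, □) = (r1, □, R) → □[r1]210
Step 14: δ(r1, 2) = (r1, 2, L) → [r1]□210
Step 15: δ(r1, □) = (r1, □, R) → □[r1]210
Step 16: δ(r1, 2) = (r1, 2, L) → [r1]□210
Step 17: δ(r1, □) = (r1, □, R) → □[r1]210
Step 18: δ(r1, 2) = (r1, 2, L) → [r1]□210

The machine has not reached a halting state after 18 steps.
The machine did not halt within the 18-step bound.

Answer: No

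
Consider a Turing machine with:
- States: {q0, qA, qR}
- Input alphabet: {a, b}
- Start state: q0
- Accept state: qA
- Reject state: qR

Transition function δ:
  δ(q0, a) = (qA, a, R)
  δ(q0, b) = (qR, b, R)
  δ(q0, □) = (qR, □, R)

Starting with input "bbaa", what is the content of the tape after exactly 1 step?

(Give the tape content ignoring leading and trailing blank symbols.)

Execution trace:
Initial: [q0]bbaa
Step 1: δ(q0, b) = (qR, b, R) → b[qR]baa

The machine reaches the reject state qR and halts.

After 1 step, the tape (ignoring leading/trailing blanks) is: bbaa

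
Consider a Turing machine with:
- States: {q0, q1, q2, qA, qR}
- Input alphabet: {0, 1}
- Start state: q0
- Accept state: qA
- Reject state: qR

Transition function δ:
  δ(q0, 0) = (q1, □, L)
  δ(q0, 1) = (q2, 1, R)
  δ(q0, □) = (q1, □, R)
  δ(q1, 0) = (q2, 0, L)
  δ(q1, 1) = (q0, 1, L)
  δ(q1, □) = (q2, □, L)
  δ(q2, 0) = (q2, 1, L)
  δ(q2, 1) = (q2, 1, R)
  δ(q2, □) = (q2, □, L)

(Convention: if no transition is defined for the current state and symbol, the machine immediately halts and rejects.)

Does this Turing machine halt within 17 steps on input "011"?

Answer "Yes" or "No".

Execution trace:
Initial: [q0]011
Step 1: δ(q0, 0) = (q1, □, L) → [q1]□□11
Step 2: δ(q1, □) = (q2, □, L) → [q2]□□□11
Step 3: δ(q2, □) = (q2, □, L) → [q2]□□□□11
Step 4: δ(q2, □) = (q2, □, L) → [q2]□□□□□11
Step 5: δ(q2, □) = (q2, □, L) → [q2]□□□□□□11
Step 6: δ(q2, □) = (q2, □, L) → [q2]□□□□□□□11
Step 7: δ(q2, □) = (q2, □, L) → [q2]□□□□□□□□11
Step 8: δ(q2, □) = (q2, □, L) → [q2]□□□□□□□□□11
Step 9: δ(q2, □) = (q2, □, L) → [q2]□□□□□□□□□□11
Step 10: δ(q2, □) = (q2, □, L) → [q2]□□□□□□□□□□□11
Step 11: δ(q2, □) = (q2, □, L) → [q2]□□□□□□□□□□□□11
Step 12: δ(q2, □) = (q2, □, L) → [q2]□□□□□□□□□□□□□11
Step 13: δ(q2, □) = (q2, □, L) → [q2]□□□□□□□□□□□□□□11
Step 14: δ(q2, □) = (q2, □, L) → [q2]□□□□□□□□□□□□□□□11
Step 15: δ(q2, □) = (q2, □, L) → [q2]□□□□□□□□□□□□□□□□11
Step 16: δ(q2, □) = (q2, □, L) → [q2]□□□□□□□□□□□□□□□□□11
Step 17: δ(q2, □) = (q2, □, L) → [q2]□□□□□□□□□□□□□□□□□□11

The machine has not reached a halting state after 17 steps.
The machine did not halt within the 17-step bound.

Answer: No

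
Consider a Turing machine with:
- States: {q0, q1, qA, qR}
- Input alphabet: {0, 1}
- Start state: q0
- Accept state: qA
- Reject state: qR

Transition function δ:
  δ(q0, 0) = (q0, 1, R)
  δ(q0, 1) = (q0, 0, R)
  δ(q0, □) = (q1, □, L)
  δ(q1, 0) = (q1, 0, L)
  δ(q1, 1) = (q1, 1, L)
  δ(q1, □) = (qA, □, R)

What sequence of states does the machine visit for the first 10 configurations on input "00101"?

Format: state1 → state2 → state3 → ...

Execution trace:
Initial: [q0]00101
Step 1: δ(q0, 0) = (q0, 1, R) → 1[q0]0101
Step 2: δ(q0, 0) = (q0, 1, R) → 11[q0]101
Step 3: δ(q0, 1) = (q0, 0, R) → 110[q0]01
Step 4: δ(q0, 0) = (q0, 1, R) → 1101[q0]1
Step 5: δ(q0, 1) = (q0, 0, R) → 11010[q0]□
Step 6: δ(q0, □) = (q1, □, L) → 1101[q1]0□
Step 7: δ(q1, 0) = (q1, 0, L) → 110[q1]10□
Step 8: δ(q1, 1) = (q1, 1, L) → 11[q1]010□
Step 9: δ(q1, 0) = (q1, 0, L) → 1[q1]1010□

State sequence: q0 → q0 → q0 → q0 → q0 → q0 → q1 → q1 → q1 → q1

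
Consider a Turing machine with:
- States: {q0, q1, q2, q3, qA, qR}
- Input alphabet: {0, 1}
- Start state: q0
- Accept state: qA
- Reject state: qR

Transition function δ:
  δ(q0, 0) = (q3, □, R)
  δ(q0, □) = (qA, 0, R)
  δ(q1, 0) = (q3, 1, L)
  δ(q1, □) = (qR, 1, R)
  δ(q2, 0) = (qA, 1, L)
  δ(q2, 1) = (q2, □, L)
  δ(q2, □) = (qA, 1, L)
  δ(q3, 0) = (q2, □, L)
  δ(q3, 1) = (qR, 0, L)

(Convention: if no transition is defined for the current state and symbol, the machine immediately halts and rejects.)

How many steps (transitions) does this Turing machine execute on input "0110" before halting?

Execution trace:
Initial: [q0]0110
Step 1: δ(q0, 0) = (q3, □, R) → □[q3]110
Step 2: δ(q3, 1) = (qR, 0, L) → [qR]□010

The machine reaches the reject state qR and halts.

The machine executed 2 steps before halting.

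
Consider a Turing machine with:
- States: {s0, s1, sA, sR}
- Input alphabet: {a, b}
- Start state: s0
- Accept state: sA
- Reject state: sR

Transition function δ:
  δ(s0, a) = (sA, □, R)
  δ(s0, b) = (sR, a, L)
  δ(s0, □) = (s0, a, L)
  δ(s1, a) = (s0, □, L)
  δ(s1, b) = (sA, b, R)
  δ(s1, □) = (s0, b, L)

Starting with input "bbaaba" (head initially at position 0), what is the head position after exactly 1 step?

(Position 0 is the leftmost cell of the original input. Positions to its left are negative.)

Execution trace (head position shown):
Step 0: [s0]bbaaba  (head at position 0)
Step 1: move left → [sR]□abaaba  (head at position -1)

After 1 step, the head is at position -1.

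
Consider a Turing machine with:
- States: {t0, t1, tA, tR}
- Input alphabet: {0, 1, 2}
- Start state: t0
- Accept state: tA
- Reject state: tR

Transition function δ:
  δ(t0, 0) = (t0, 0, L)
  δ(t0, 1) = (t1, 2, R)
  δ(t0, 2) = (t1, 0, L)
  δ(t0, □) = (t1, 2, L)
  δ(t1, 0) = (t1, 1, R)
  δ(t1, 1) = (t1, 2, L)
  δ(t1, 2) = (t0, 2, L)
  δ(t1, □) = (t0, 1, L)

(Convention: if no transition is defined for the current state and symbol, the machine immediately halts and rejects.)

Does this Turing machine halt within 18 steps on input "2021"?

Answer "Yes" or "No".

Execution trace:
Initial: [t0]2021
Step 1: δ(t0, 2) = (t1, 0, L) → [t1]□0021
Step 2: δ(t1, □) = (t0, 1, L) → [t0]□10021
Step 3: δ(t0, □) = (t1, 2, L) → [t1]□210021
Step 4: δ(t1, □) = (t0, 1, L) → [t0]□1210021
Step 5: δ(t0, □) = (t1, 2, L) → [t1]□21210021
Step 6: δ(t1, □) = (t0, 1, L) → [t0]□121210021
Step 7: δ(t0, □) = (t1, 2, L) → [t1]□2121210021
Step 8: δ(t1, □) = (t0, 1, L) → [t0]□12121210021
Step 9: δ(t0, □) = (t1, 2, L) → [t1]□212121210021
Step 10: δ(t1, □) = (t0, 1, L) → [t0]□1212121210021
Step 11: δ(t0, □) = (t1, 2, L) → [t1]□21212121210021
Step 12: δ(t1, □) = (t0, 1, L) → [t0]□121212121210021
Step 13: δ(t0, □) = (t1, 2, L) → [t1]□2121212121210021
Step 14: δ(t1, □) = (t0, 1, L) → [t0]□12121212121210021
Step 15: δ(t0, □) = (t1, 2, L) → [t1]□212121212121210021
Step 16: δ(t1, □) = (t0, 1, L) → [t0]□1212121212121210021
Step 17: δ(t0, □) = (t1, 2, L) → [t1]□21212121212121210021
Step 18: δ(t1, □) = (t0, 1, L) → [t0]□121212121212121210021

The machine has not reached a halting state after 18 steps.
The machine did not halt within the 18-step bound.

Answer: No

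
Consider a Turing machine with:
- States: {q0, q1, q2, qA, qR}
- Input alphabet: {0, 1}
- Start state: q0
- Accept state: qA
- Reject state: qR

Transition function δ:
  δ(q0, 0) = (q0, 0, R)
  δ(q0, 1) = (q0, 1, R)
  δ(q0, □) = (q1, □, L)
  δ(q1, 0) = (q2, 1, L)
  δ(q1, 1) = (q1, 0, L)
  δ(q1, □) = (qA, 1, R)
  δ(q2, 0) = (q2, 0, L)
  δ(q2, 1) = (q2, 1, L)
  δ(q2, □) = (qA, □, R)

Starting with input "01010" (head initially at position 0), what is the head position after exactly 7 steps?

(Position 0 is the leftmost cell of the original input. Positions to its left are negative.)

Execution trace (head position shown):
Step 0: [q0]01010  (head at position 0)
Step 1: move right → 0[q0]1010  (head at position 1)
Step 2: move right → 01[q0]010  (head at position 2)
Step 3: move right → 010[q0]10  (head at position 3)
Step 4: move right → 0101[q0]0  (head at position 4)
Step 5: move right → 01010[q0]□  (head at position 5)
Step 6: move left → 0101[q1]0□  (head at position 4)
Step 7: move left → 010[q2]11□  (head at position 3)

After 7 steps, the head is at position 3.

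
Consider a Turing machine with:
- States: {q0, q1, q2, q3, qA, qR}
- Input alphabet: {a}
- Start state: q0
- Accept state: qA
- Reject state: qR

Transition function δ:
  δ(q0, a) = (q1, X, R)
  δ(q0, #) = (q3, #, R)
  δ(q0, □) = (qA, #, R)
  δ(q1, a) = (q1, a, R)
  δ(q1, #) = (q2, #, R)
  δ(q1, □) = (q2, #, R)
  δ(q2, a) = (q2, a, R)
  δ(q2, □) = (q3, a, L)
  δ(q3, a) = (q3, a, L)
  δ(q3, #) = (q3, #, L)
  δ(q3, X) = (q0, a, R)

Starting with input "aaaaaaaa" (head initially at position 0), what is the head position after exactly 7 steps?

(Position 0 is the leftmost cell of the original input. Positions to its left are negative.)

Execution trace (head position shown):
Step 0: [q0]aaaaaaaa  (head at position 0)
Step 1: move right → X[q1]aaaaaaa  (head at position 1)
Step 2: move right → Xa[q1]aaaaaa  (head at position 2)
Step 3: move right → Xaa[q1]aaaaa  (head at position 3)
Step 4: move right → Xaaa[q1]aaaa  (head at position 4)
Step 5: move right → Xaaaa[q1]aaa  (head at position 5)
Step 6: move right → Xaaaaa[q1]aa  (head at position 6)
Step 7: move right → Xaaaaaa[q1]a  (head at position 7)

After 7 steps, the head is at position 7.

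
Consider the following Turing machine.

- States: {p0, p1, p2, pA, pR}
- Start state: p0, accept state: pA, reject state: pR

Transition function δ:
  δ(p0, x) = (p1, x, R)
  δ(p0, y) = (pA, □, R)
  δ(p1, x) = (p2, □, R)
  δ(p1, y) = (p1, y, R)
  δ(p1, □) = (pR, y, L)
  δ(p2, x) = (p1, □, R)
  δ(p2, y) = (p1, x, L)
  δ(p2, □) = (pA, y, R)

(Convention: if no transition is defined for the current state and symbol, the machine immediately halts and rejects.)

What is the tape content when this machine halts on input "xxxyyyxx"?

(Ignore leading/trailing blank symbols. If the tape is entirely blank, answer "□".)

Execution trace:
Initial: [p0]xxxyyyxx
Step 1: δ(p0, x) = (p1, x, R) → x[p1]xxyyyxx
Step 2: δ(p1, x) = (p2, □, R) → x□[p2]xyyyxx
Step 3: δ(p2, x) = (p1, □, R) → x□□[p1]yyyxx
Step 4: δ(p1, y) = (p1, y, R) → x□□y[p1]yyxx
Step 5: δ(p1, y) = (p1, y, R) → x□□yy[p1]yxx
Step 6: δ(p1, y) = (p1, y, R) → x□□yyy[p1]xx
Step 7: δ(p1, x) = (p2, □, R) → x□□yyy□[p2]x
Step 8: δ(p2, x) = (p1, □, R) → x□□yyy□□[p1]□
Step 9: δ(p1, □) = (pR, y, L) → x□□yyy□[pR]□y

The machine reaches the reject state pR and halts.

Final tape (ignoring leading/trailing blanks): x□□yyy□□y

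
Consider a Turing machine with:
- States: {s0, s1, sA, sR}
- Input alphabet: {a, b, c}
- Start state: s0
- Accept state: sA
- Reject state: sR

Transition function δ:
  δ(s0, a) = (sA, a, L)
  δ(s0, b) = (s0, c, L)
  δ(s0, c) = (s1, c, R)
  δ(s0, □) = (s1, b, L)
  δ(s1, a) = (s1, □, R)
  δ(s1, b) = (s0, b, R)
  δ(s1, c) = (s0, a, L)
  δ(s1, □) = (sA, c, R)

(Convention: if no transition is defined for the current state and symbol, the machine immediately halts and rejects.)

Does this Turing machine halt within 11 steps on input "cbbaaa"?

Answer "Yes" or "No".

Execution trace:
Initial: [s0]cbbaaa
Step 1: δ(s0, c) = (s1, c, R) → c[s1]bbaaa
Step 2: δ(s1, b) = (s0, b, R) → cb[s0]baaa
Step 3: δ(s0, b) = (s0, c, L) → c[s0]bcaaa
Step 4: δ(s0, b) = (s0, c, L) → [s0]cccaaa
Step 5: δ(s0, c) = (s1, c, R) → c[s1]ccaaa
Step 6: δ(s1, c) = (s0, a, L) → [s0]cacaaa
Step 7: δ(s0, c) = (s1, c, R) → c[s1]acaaa
Step 8: δ(s1, a) = (s1, □, R) → c□[s1]caaa
Step 9: δ(s1, c) = (s0, a, L) → c[s0]□aaaa
Step 10: δ(s0, □) = (s1, b, L) → [s1]cbaaaa
Step 11: δ(s1, c) = (s0, a, L) → [s0]□abaaaa

The machine has not reached a halting state after 11 steps.
The machine did not halt within the 11-step bound.

Answer: No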